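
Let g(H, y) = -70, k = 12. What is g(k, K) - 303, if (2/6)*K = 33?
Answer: -373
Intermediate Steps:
K = 99 (K = 3*33 = 99)
g(k, K) - 303 = -70 - 303 = -373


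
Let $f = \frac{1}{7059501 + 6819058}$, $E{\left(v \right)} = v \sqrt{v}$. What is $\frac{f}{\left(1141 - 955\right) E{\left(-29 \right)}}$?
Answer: $\frac{i \sqrt{29}}{2170967470134} \approx 2.4805 \cdot 10^{-12} i$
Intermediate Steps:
$E{\left(v \right)} = v^{\frac{3}{2}}$
$f = \frac{1}{13878559} \approx 7.2054 \cdot 10^{-8}$
$\frac{f}{\left(1141 - 955\right) E{\left(-29 \right)}} = \frac{1}{13878559 \left(1141 - 955\right) \left(-29\right)^{\frac{3}{2}}} = \frac{1}{13878559 \cdot 186 \left(- 29 i \sqrt{29}\right)} = \frac{1}{13878559 \left(- 5394 i \sqrt{29}\right)} = \frac{\frac{1}{156426} i \sqrt{29}}{13878559} = \frac{i \sqrt{29}}{2170967470134}$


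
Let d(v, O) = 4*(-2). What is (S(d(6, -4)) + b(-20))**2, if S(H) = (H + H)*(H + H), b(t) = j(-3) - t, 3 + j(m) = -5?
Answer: 71824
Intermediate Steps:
j(m) = -8 (j(m) = -3 - 5 = -8)
d(v, O) = -8
b(t) = -8 - t
S(H) = 4*H**2 (S(H) = (2*H)*(2*H) = 4*H**2)
(S(d(6, -4)) + b(-20))**2 = (4*(-8)**2 + (-8 - 1*(-20)))**2 = (4*64 + (-8 + 20))**2 = (256 + 12)**2 = 268**2 = 71824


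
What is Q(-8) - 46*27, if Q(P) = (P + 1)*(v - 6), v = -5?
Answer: -1165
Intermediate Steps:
Q(P) = -11 - 11*P (Q(P) = (P + 1)*(-5 - 6) = (1 + P)*(-11) = -11 - 11*P)
Q(-8) - 46*27 = (-11 - 11*(-8)) - 46*27 = (-11 + 88) - 1242 = 77 - 1242 = -1165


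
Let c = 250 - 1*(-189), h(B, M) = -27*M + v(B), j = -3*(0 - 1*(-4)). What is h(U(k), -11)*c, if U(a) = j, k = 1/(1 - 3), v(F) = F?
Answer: 125115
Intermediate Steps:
k = -½ (k = 1/(-2) = -½ ≈ -0.50000)
j = -12 (j = -3*(0 + 4) = -3*4 = -12)
U(a) = -12
h(B, M) = B - 27*M (h(B, M) = -27*M + B = B - 27*M)
c = 439 (c = 250 + 189 = 439)
h(U(k), -11)*c = (-12 - 27*(-11))*439 = (-12 + 297)*439 = 285*439 = 125115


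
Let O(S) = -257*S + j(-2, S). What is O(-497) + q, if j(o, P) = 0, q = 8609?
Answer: 136338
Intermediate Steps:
O(S) = -257*S (O(S) = -257*S + 0 = -257*S)
O(-497) + q = -257*(-497) + 8609 = 127729 + 8609 = 136338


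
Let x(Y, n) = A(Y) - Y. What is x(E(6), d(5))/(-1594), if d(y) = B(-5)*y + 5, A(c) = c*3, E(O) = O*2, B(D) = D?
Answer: -12/797 ≈ -0.015056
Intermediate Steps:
E(O) = 2*O
A(c) = 3*c
d(y) = 5 - 5*y (d(y) = -5*y + 5 = 5 - 5*y)
x(Y, n) = 2*Y (x(Y, n) = 3*Y - Y = 2*Y)
x(E(6), d(5))/(-1594) = (2*(2*6))/(-1594) = (2*12)*(-1/1594) = 24*(-1/1594) = -12/797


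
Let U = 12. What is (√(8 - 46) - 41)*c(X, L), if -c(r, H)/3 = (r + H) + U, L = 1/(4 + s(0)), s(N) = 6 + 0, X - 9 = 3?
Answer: 29643/10 - 723*I*√38/10 ≈ 2964.3 - 445.69*I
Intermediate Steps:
X = 12 (X = 9 + 3 = 12)
s(N) = 6
L = ⅒ (L = 1/(4 + 6) = 1/10 = ⅒ ≈ 0.10000)
c(r, H) = -36 - 3*H - 3*r (c(r, H) = -3*((r + H) + 12) = -3*((H + r) + 12) = -3*(12 + H + r) = -36 - 3*H - 3*r)
(√(8 - 46) - 41)*c(X, L) = (√(8 - 46) - 41)*(-36 - 3*⅒ - 3*12) = (√(-38) - 41)*(-36 - 3/10 - 36) = (I*√38 - 41)*(-723/10) = (-41 + I*√38)*(-723/10) = 29643/10 - 723*I*√38/10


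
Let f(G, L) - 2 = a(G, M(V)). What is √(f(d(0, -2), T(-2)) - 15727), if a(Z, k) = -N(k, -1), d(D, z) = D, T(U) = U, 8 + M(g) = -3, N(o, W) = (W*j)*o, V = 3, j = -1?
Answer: 9*I*√194 ≈ 125.36*I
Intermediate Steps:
N(o, W) = -W*o (N(o, W) = (W*(-1))*o = (-W)*o = -W*o)
M(g) = -11 (M(g) = -8 - 3 = -11)
a(Z, k) = -k (a(Z, k) = -(-1)*(-1)*k = -k)
f(G, L) = 13 (f(G, L) = 2 - 1*(-11) = 2 + 11 = 13)
√(f(d(0, -2), T(-2)) - 15727) = √(13 - 15727) = √(-15714) = 9*I*√194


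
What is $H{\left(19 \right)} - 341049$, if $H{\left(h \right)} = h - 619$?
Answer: $-341649$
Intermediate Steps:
$H{\left(h \right)} = -619 + h$
$H{\left(19 \right)} - 341049 = \left(-619 + 19\right) - 341049 = -600 - 341049 = -341649$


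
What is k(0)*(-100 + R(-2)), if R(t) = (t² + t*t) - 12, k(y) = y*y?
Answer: 0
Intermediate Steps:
k(y) = y²
R(t) = -12 + 2*t² (R(t) = (t² + t²) - 12 = 2*t² - 12 = -12 + 2*t²)
k(0)*(-100 + R(-2)) = 0²*(-100 + (-12 + 2*(-2)²)) = 0*(-100 + (-12 + 2*4)) = 0*(-100 + (-12 + 8)) = 0*(-100 - 4) = 0*(-104) = 0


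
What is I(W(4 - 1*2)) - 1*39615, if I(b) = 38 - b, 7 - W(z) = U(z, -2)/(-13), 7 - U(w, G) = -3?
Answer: -514602/13 ≈ -39585.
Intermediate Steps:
U(w, G) = 10 (U(w, G) = 7 - 1*(-3) = 7 + 3 = 10)
W(z) = 101/13 (W(z) = 7 - 10/(-13) = 7 - 10*(-1)/13 = 7 - 1*(-10/13) = 7 + 10/13 = 101/13)
I(W(4 - 1*2)) - 1*39615 = (38 - 1*101/13) - 1*39615 = (38 - 101/13) - 39615 = 393/13 - 39615 = -514602/13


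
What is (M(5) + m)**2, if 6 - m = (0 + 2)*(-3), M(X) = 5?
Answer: 289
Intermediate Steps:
m = 12 (m = 6 - (0 + 2)*(-3) = 6 - 2*(-3) = 6 - 1*(-6) = 6 + 6 = 12)
(M(5) + m)**2 = (5 + 12)**2 = 17**2 = 289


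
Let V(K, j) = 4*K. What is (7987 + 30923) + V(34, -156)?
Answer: 39046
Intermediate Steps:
(7987 + 30923) + V(34, -156) = (7987 + 30923) + 4*34 = 38910 + 136 = 39046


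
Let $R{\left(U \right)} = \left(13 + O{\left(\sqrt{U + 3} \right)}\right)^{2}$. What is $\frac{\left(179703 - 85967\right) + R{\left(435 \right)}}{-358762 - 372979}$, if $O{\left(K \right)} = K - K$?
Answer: $- \frac{93905}{731741} \approx -0.12833$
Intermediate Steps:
$O{\left(K \right)} = 0$
$R{\left(U \right)} = 169$ ($R{\left(U \right)} = \left(13 + 0\right)^{2} = 13^{2} = 169$)
$\frac{\left(179703 - 85967\right) + R{\left(435 \right)}}{-358762 - 372979} = \frac{\left(179703 - 85967\right) + 169}{-358762 - 372979} = \frac{\left(179703 - 85967\right) + 169}{-731741} = \left(93736 + 169\right) \left(- \frac{1}{731741}\right) = 93905 \left(- \frac{1}{731741}\right) = - \frac{93905}{731741}$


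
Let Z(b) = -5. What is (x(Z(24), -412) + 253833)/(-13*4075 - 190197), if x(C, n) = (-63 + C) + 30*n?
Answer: -241405/243172 ≈ -0.99273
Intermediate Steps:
x(C, n) = -63 + C + 30*n
(x(Z(24), -412) + 253833)/(-13*4075 - 190197) = ((-63 - 5 + 30*(-412)) + 253833)/(-13*4075 - 190197) = ((-63 - 5 - 12360) + 253833)/(-52975 - 190197) = (-12428 + 253833)/(-243172) = 241405*(-1/243172) = -241405/243172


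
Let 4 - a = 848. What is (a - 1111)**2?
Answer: 3822025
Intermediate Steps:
a = -844 (a = 4 - 1*848 = 4 - 848 = -844)
(a - 1111)**2 = (-844 - 1111)**2 = (-1955)**2 = 3822025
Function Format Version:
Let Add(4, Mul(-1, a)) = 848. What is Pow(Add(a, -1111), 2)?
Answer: 3822025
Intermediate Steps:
a = -844 (a = Add(4, Mul(-1, 848)) = Add(4, -848) = -844)
Pow(Add(a, -1111), 2) = Pow(Add(-844, -1111), 2) = Pow(-1955, 2) = 3822025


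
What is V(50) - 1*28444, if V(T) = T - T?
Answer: -28444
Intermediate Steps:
V(T) = 0
V(50) - 1*28444 = 0 - 1*28444 = 0 - 28444 = -28444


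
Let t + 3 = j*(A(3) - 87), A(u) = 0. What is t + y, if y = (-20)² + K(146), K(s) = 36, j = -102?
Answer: 9307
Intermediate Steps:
y = 436 (y = (-20)² + 36 = 400 + 36 = 436)
t = 8871 (t = -3 - 102*(0 - 87) = -3 - 102*(-87) = -3 + 8874 = 8871)
t + y = 8871 + 436 = 9307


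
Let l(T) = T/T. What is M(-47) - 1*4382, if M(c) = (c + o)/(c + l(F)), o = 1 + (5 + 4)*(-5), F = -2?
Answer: -201481/46 ≈ -4380.0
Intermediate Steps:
o = -44 (o = 1 + 9*(-5) = 1 - 45 = -44)
l(T) = 1
M(c) = (-44 + c)/(1 + c) (M(c) = (c - 44)/(c + 1) = (-44 + c)/(1 + c))
M(-47) - 1*4382 = (-44 - 47)/(1 - 47) - 1*4382 = -91/(-46) - 4382 = -1/46*(-91) - 4382 = 91/46 - 4382 = -201481/46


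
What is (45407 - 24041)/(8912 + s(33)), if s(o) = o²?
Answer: 21366/10001 ≈ 2.1364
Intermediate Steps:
(45407 - 24041)/(8912 + s(33)) = (45407 - 24041)/(8912 + 33²) = 21366/(8912 + 1089) = 21366/10001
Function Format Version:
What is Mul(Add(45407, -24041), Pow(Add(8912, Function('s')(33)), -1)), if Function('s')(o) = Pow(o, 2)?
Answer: Rational(21366, 10001) ≈ 2.1364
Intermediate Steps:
Mul(Add(45407, -24041), Pow(Add(8912, Function('s')(33)), -1)) = Mul(Add(45407, -24041), Pow(Add(8912, Pow(33, 2)), -1)) = Mul(21366, Pow(Add(8912, 1089), -1)) = Mul(21366, Pow(10001, -1)) = Mul(21366, Rational(1, 10001)) = Rational(21366, 10001)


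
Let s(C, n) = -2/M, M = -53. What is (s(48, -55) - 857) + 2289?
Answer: 75898/53 ≈ 1432.0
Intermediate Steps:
s(C, n) = 2/53 (s(C, n) = -2/(-53) = -2*(-1/53) = 2/53)
(s(48, -55) - 857) + 2289 = (2/53 - 857) + 2289 = -45419/53 + 2289 = 75898/53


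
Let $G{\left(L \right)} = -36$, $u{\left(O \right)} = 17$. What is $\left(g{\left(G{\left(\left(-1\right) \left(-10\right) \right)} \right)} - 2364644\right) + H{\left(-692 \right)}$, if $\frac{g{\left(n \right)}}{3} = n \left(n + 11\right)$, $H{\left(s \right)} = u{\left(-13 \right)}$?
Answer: $-2361927$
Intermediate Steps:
$H{\left(s \right)} = 17$
$g{\left(n \right)} = 3 n \left(11 + n\right)$ ($g{\left(n \right)} = 3 n \left(n + 11\right) = 3 n \left(11 + n\right)$)
$\left(g{\left(G{\left(\left(-1\right) \left(-10\right) \right)} \right)} - 2364644\right) + H{\left(-692 \right)} = \left(3 \left(-36\right) \left(11 - 36\right) - 2364644\right) + 17 = \left(3 \left(-36\right) \left(-25\right) - 2364644\right) + 17 = \left(2700 - 2364644\right) + 17 = -2361944 + 17 = -2361927$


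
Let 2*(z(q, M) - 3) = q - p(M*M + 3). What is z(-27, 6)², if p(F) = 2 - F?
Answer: 64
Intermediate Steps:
z(q, M) = 7/2 + q/2 + M²/2 (z(q, M) = 3 + (q - (2 - (M*M + 3)))/2 = 3 + (q - (2 - (M² + 3)))/2 = 3 + (q - (2 - (3 + M²)))/2 = 3 + (q - (2 + (-3 - M²)))/2 = 3 + (q - (-1 - M²))/2 = 3 + (q + (1 + M²))/2 = 3 + (1 + q + M²)/2 = 3 + (½ + q/2 + M²/2) = 7/2 + q/2 + M²/2)
z(-27, 6)² = (7/2 + (½)*(-27) + (½)*6²)² = (7/2 - 27/2 + (½)*36)² = (7/2 - 27/2 + 18)² = 8² = 64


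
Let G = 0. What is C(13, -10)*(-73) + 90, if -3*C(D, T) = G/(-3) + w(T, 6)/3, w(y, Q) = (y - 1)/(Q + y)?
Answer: 4043/36 ≈ 112.31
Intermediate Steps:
w(y, Q) = (-1 + y)/(Q + y)
C(D, T) = -(-1 + T)/(9*(6 + T)) (C(D, T) = -(0/(-3) + ((-1 + T)/(6 + T))/3)/3 = -(0*(-1/3) + ((-1 + T)/(6 + T))*(1/3))/3 = -(0 + (-1 + T)/(3*(6 + T)))/3 = -(-1 + T)/(9*(6 + T)))
C(13, -10)*(-73) + 90 = ((1 - 1*(-10))/(9*(6 - 10)))*(-73) + 90 = ((1/9)*(1 + 10)/(-4))*(-73) + 90 = ((1/9)*(-1/4)*11)*(-73) + 90 = -11/36*(-73) + 90 = 803/36 + 90 = 4043/36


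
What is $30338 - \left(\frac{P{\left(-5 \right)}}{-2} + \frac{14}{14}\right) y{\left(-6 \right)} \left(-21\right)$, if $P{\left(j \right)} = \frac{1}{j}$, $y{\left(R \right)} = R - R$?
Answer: $30338$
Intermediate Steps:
$y{\left(R \right)} = 0$
$30338 - \left(\frac{P{\left(-5 \right)}}{-2} + \frac{14}{14}\right) y{\left(-6 \right)} \left(-21\right) = 30338 - \left(\frac{1}{\left(-5\right) \left(-2\right)} + \frac{14}{14}\right) 0 \left(-21\right) = 30338 - \left(\left(- \frac{1}{5}\right) \left(- \frac{1}{2}\right) + 14 \cdot \frac{1}{14}\right) 0 \left(-21\right) = 30338 - \left(\frac{1}{10} + 1\right) 0 \left(-21\right) = 30338 - \frac{11}{10} \cdot 0 \left(-21\right) = 30338 - 0 \left(-21\right) = 30338 - 0 = 30338 + 0 = 30338$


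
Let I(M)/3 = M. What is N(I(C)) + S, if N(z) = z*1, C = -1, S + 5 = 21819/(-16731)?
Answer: -51889/5577 ≈ -9.3041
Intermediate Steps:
S = -35158/5577 (S = -5 + 21819/(-16731) = -5 + 21819*(-1/16731) = -5 - 7273/5577 = -35158/5577 ≈ -6.3041)
I(M) = 3*M
N(z) = z
N(I(C)) + S = 3*(-1) - 35158/5577 = -3 - 35158/5577 = -51889/5577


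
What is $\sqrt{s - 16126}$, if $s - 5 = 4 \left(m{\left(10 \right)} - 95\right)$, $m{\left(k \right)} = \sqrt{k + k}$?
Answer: $\sqrt{-16501 + 8 \sqrt{5}} \approx 128.39 i$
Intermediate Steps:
$m{\left(k \right)} = \sqrt{2} \sqrt{k}$ ($m{\left(k \right)} = \sqrt{2 k} = \sqrt{2} \sqrt{k}$)
$s = -375 + 8 \sqrt{5}$ ($s = 5 + 4 \left(\sqrt{2} \sqrt{10} - 95\right) = 5 + 4 \left(2 \sqrt{5} - 95\right) = 5 + 4 \left(-95 + 2 \sqrt{5}\right) = 5 - \left(380 - 8 \sqrt{5}\right) = -375 + 8 \sqrt{5} \approx -357.11$)
$\sqrt{s - 16126} = \sqrt{\left(-375 + 8 \sqrt{5}\right) - 16126} = \sqrt{-16501 + 8 \sqrt{5}}$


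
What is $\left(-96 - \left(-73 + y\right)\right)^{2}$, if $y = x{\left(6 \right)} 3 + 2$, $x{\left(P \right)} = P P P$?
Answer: $452929$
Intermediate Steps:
$x{\left(P \right)} = P^{3}$ ($x{\left(P \right)} = P^{2} P = P^{3}$)
$y = 650$ ($y = 6^{3} \cdot 3 + 2 = 216 \cdot 3 + 2 = 648 + 2 = 650$)
$\left(-96 - \left(-73 + y\right)\right)^{2} = \left(-96 + \left(73 - 650\right)\right)^{2} = \left(-96 - 577\right)^{2} = \left(-673\right)^{2} = 452929$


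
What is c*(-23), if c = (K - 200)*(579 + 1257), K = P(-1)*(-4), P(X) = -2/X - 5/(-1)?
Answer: 9627984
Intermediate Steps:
P(X) = 5 - 2/X (P(X) = -2/X - 5*(-1) = -2/X + 5 = 5 - 2/X)
K = -28 (K = (5 - 2/(-1))*(-4) = (5 - 2*(-1))*(-4) = (5 + 2)*(-4) = 7*(-4) = -28)
c = -418608 (c = (-28 - 200)*(579 + 1257) = -228*1836 = -418608)
c*(-23) = -418608*(-23) = 9627984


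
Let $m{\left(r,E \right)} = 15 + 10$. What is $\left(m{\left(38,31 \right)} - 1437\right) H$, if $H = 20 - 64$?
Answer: $62128$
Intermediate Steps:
$m{\left(r,E \right)} = 25$
$H = -44$ ($H = 20 - 64 = -44$)
$\left(m{\left(38,31 \right)} - 1437\right) H = \left(25 - 1437\right) \left(-44\right) = \left(-1412\right) \left(-44\right) = 62128$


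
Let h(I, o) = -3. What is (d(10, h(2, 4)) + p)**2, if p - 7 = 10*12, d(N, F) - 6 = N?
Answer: 20449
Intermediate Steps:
d(N, F) = 6 + N
p = 127 (p = 7 + 10*12 = 7 + 120 = 127)
(d(10, h(2, 4)) + p)**2 = ((6 + 10) + 127)**2 = (16 + 127)**2 = 143**2 = 20449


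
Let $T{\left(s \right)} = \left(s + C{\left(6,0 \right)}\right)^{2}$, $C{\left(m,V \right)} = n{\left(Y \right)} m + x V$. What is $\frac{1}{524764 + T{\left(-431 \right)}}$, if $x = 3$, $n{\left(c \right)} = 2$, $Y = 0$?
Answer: $\frac{1}{700325} \approx 1.4279 \cdot 10^{-6}$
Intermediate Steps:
$C{\left(m,V \right)} = 2 m + 3 V$
$T{\left(s \right)} = \left(12 + s\right)^{2}$ ($T{\left(s \right)} = \left(s + \left(2 \cdot 6 + 3 \cdot 0\right)\right)^{2} = \left(s + \left(12 + 0\right)\right)^{2} = \left(s + 12\right)^{2} = \left(12 + s\right)^{2}$)
$\frac{1}{524764 + T{\left(-431 \right)}} = \frac{1}{524764 + \left(12 - 431\right)^{2}} = \frac{1}{524764 + \left(-419\right)^{2}} = \frac{1}{524764 + 175561} = \frac{1}{700325}$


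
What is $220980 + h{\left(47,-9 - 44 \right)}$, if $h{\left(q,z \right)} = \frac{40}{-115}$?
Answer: $\frac{5082532}{23} \approx 2.2098 \cdot 10^{5}$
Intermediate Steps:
$h{\left(q,z \right)} = - \frac{8}{23}$ ($h{\left(q,z \right)} = 40 \left(- \frac{1}{115}\right) = - \frac{8}{23}$)
$220980 + h{\left(47,-9 - 44 \right)} = 220980 - \frac{8}{23} = \frac{5082532}{23}$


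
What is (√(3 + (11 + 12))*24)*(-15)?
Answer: -360*√26 ≈ -1835.6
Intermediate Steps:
(√(3 + (11 + 12))*24)*(-15) = (√(3 + 23)*24)*(-15) = (√26*24)*(-15) = (24*√26)*(-15) = -360*√26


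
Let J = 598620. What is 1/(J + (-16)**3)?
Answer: 1/594524 ≈ 1.6820e-6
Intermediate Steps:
1/(J + (-16)**3) = 1/(598620 + (-16)**3) = 1/(598620 - 4096) = 1/594524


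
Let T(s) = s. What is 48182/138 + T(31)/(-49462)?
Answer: 1191586903/3412878 ≈ 349.14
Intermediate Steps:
48182/138 + T(31)/(-49462) = 48182/138 + 31/(-49462) = 48182*(1/138) + 31*(-1/49462) = 24091/69 - 31/49462 = 1191586903/3412878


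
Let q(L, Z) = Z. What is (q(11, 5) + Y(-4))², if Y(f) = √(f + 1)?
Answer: (5 + I*√3)² ≈ 22.0 + 17.32*I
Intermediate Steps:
Y(f) = √(1 + f)
(q(11, 5) + Y(-4))² = (5 + √(1 - 4))² = (5 + √(-3))² = (5 + I*√3)²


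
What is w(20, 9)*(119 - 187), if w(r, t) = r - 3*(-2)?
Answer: -1768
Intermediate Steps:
w(r, t) = 6 + r (w(r, t) = r + 6 = 6 + r)
w(20, 9)*(119 - 187) = (6 + 20)*(119 - 187) = 26*(-68) = -1768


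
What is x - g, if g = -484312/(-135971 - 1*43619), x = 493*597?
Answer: 26428312039/89795 ≈ 2.9432e+5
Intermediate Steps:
x = 294321
g = 242156/89795 (g = -484312/(-135971 - 43619) = -484312/(-179590) = -484312*(-1/179590) = 242156/89795 ≈ 2.6968)
x - g = 294321 - 1*242156/89795 = 294321 - 242156/89795 = 26428312039/89795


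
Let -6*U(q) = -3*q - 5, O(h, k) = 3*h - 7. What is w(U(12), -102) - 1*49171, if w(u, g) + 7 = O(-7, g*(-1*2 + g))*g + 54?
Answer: -46268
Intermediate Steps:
O(h, k) = -7 + 3*h
U(q) = 5/6 + q/2 (U(q) = -(-3*q - 5)/6 = -(-5 - 3*q)/6 = 5/6 + q/2)
w(u, g) = 47 - 28*g (w(u, g) = -7 + ((-7 + 3*(-7))*g + 54) = -7 + ((-7 - 21)*g + 54) = -7 + (-28*g + 54) = -7 + (54 - 28*g) = 47 - 28*g)
w(U(12), -102) - 1*49171 = (47 - 28*(-102)) - 1*49171 = (47 + 2856) - 49171 = 2903 - 49171 = -46268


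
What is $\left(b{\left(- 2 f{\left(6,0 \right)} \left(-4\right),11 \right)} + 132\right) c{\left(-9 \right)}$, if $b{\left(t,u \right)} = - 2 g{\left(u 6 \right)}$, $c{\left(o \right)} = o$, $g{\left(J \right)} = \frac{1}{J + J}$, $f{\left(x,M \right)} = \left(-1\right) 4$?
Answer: $- \frac{26133}{22} \approx -1187.9$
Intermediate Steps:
$f{\left(x,M \right)} = -4$
$g{\left(J \right)} = \frac{1}{2 J}$
$b{\left(t,u \right)} = - \frac{1}{6 u}$ ($b{\left(t,u \right)} = - 2 \frac{1}{2 u 6} = - 2 \frac{1}{2 \cdot 6 u} = - 2 \frac{\frac{1}{6} \frac{1}{u}}{2} = - 2 \frac{1}{12 u} = - \frac{1}{6 u}$)
$\left(b{\left(- 2 f{\left(6,0 \right)} \left(-4\right),11 \right)} + 132\right) c{\left(-9 \right)} = \left(- \frac{1}{6 \cdot 11} + 132\right) \left(-9\right) = \left(\left(- \frac{1}{6}\right) \frac{1}{11} + 132\right) \left(-9\right) = \left(- \frac{1}{66} + 132\right) \left(-9\right) = \frac{8711}{66} \left(-9\right) = - \frac{26133}{22}$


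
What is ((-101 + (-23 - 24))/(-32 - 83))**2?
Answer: 21904/13225 ≈ 1.6563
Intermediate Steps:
((-101 + (-23 - 24))/(-32 - 83))**2 = ((-101 - 47)/(-115))**2 = (-148*(-1/115))**2 = (148/115)**2 = 21904/13225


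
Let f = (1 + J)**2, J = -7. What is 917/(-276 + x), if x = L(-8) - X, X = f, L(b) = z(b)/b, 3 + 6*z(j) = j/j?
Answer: -22008/7487 ≈ -2.9395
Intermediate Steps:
z(j) = -1/3 (z(j) = -1/2 + (j/j)/6 = -1/2 + (1/6)*1 = -1/2 + 1/6 = -1/3)
L(b) = -1/(3*b)
f = 36 (f = (1 - 7)**2 = (-6)**2 = 36)
X = 36
x = -863/24 (x = -1/3/(-8) - 1*36 = -1/3*(-1/8) - 36 = 1/24 - 36 = -863/24 ≈ -35.958)
917/(-276 + x) = 917/(-276 - 863/24) = 917/(-7487/24) = 917*(-24/7487) = -22008/7487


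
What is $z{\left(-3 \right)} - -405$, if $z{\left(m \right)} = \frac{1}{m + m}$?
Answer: $\frac{2429}{6} \approx 404.83$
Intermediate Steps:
$z{\left(m \right)} = \frac{1}{2 m}$
$z{\left(-3 \right)} - -405 = \frac{1}{2 \left(-3\right)} - -405 = \frac{1}{2} \left(- \frac{1}{3}\right) + 405 = - \frac{1}{6} + 405 = \frac{2429}{6}$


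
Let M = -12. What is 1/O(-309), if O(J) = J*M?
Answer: 1/3708 ≈ 0.00026969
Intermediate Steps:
O(J) = -12*J (O(J) = J*(-12) = -12*J)
1/O(-309) = 1/(-12*(-309)) = 1/3708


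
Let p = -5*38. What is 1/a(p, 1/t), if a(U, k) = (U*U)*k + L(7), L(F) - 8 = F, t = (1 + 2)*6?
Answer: 9/18185 ≈ 0.00049491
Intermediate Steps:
t = 18 (t = 3*6 = 18)
L(F) = 8 + F
p = -190
a(U, k) = 15 + k*U² (a(U, k) = (U*U)*k + (8 + 7) = U²*k + 15 = k*U² + 15 = 15 + k*U²)
1/a(p, 1/t) = 1/(15 + (-190)²/18) = 1/(15 + (1/18)*36100) = 1/(15 + 18050/9) = 1/(18185/9) = 9/18185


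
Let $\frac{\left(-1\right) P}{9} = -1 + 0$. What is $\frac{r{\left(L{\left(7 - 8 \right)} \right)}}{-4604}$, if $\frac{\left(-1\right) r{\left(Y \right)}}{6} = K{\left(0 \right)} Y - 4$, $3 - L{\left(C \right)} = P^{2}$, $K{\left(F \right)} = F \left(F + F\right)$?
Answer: $- \frac{6}{1151} \approx -0.0052129$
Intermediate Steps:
$K{\left(F \right)} = 2 F^{2}$ ($K{\left(F \right)} = F 2 F = 2 F^{2}$)
$P = 9$ ($P = - 9 \left(-1 + 0\right) = \left(-9\right) \left(-1\right) = 9$)
$L{\left(C \right)} = -78$ ($L{\left(C \right)} = 3 - 9^{2} = 3 - 81 = -78$)
$r{\left(Y \right)} = 24$ ($r{\left(Y \right)} = - 6 \left(2 \cdot 0^{2} Y - 4\right) = - 6 \left(2 \cdot 0 Y - 4\right) = - 6 \left(0 Y - 4\right) = - 6 \left(0 - 4\right) = \left(-6\right) \left(-4\right) = 24$)
$\frac{r{\left(L{\left(7 - 8 \right)} \right)}}{-4604} = \frac{24}{-4604} = 24 \left(- \frac{1}{4604}\right) = - \frac{6}{1151}$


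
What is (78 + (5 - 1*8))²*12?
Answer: 67500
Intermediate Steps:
(78 + (5 - 1*8))²*12 = (78 + (5 - 8))²*12 = (78 - 3)²*12 = 75²*12 = 5625*12 = 67500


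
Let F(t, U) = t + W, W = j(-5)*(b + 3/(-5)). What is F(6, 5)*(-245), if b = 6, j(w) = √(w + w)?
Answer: -1470 - 1323*I*√10 ≈ -1470.0 - 4183.7*I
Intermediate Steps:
j(w) = √2*√w (j(w) = √(2*w) = √2*√w)
W = 27*I*√10/5 (W = (√2*√(-5))*(6 + 3/(-5)) = (√2*(I*√5))*(6 + 3*(-⅕)) = (I*√10)*(6 - ⅗) = (I*√10)*(27/5) = 27*I*√10/5 ≈ 17.076*I)
F(t, U) = t + 27*I*√10/5
F(6, 5)*(-245) = (6 + 27*I*√10/5)*(-245) = -1470 - 1323*I*√10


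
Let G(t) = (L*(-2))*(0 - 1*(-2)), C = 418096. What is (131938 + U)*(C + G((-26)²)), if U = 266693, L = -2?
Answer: 166669215624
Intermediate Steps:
G(t) = 8 (G(t) = (-2*(-2))*(0 - 1*(-2)) = 4*(0 + 2) = 4*2 = 8)
(131938 + U)*(C + G((-26)²)) = (131938 + 266693)*(418096 + 8) = 398631*418104 = 166669215624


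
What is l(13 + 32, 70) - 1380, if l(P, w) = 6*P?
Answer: -1110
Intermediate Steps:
l(13 + 32, 70) - 1380 = 6*(13 + 32) - 1380 = 6*45 - 1380 = 270 - 1380 = -1110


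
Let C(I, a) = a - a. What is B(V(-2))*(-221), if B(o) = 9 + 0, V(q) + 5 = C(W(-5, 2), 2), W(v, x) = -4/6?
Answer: -1989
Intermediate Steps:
W(v, x) = -2/3 (W(v, x) = -4*1/6 = -2/3)
C(I, a) = 0
V(q) = -5 (V(q) = -5 + 0 = -5)
B(o) = 9
B(V(-2))*(-221) = 9*(-221) = -1989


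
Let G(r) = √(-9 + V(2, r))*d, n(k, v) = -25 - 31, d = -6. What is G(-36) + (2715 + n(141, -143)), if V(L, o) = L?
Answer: 2659 - 6*I*√7 ≈ 2659.0 - 15.875*I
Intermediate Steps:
n(k, v) = -56
G(r) = -6*I*√7 (G(r) = √(-9 + 2)*(-6) = √(-7)*(-6) = (I*√7)*(-6) = -6*I*√7)
G(-36) + (2715 + n(141, -143)) = -6*I*√7 + (2715 - 56) = -6*I*√7 + 2659 = 2659 - 6*I*√7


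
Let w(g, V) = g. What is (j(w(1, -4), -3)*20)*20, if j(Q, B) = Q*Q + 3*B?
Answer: -3200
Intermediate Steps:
j(Q, B) = Q² + 3*B
(j(w(1, -4), -3)*20)*20 = ((1² + 3*(-3))*20)*20 = ((1 - 9)*20)*20 = -8*20*20 = -160*20 = -3200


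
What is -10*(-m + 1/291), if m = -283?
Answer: -823540/291 ≈ -2830.0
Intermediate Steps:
-10*(-m + 1/291) = -10*(-1*(-283) + 1/291) = -10*(283 + 1/291) = -10*82354/291 = -823540/291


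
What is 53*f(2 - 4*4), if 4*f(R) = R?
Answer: -371/2 ≈ -185.50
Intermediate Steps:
f(R) = R/4
53*f(2 - 4*4) = 53*((2 - 4*4)/4) = 53*((2 - 16)/4) = 53*((¼)*(-14)) = 53*(-7/2) = -371/2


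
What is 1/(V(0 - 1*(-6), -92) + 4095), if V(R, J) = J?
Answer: 1/4003 ≈ 0.00024981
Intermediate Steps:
1/(V(0 - 1*(-6), -92) + 4095) = 1/(-92 + 4095) = 1/4003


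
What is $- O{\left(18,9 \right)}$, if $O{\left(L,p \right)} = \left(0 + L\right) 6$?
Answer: $-108$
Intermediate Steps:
$O{\left(L,p \right)} = 6 L$ ($O{\left(L,p \right)} = L 6 = 6 L$)
$- O{\left(18,9 \right)} = - 6 \cdot 18 = \left(-1\right) 108 = -108$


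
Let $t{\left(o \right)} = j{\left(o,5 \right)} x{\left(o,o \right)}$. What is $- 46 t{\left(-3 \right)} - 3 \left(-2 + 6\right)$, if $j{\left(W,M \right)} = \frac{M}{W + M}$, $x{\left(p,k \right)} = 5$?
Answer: $-587$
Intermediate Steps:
$j{\left(W,M \right)} = \frac{M}{M + W}$
$t{\left(o \right)} = \frac{25}{5 + o}$ ($t{\left(o \right)} = \frac{5}{5 + o} 5 = \frac{25}{5 + o}$)
$- 46 t{\left(-3 \right)} - 3 \left(-2 + 6\right) = - 46 \frac{25}{5 - 3} - 3 \left(-2 + 6\right) = - 46 \cdot \frac{25}{2} - 12 = - 46 \cdot 25 \cdot \frac{1}{2} - 12 = \left(-46\right) \frac{25}{2} - 12 = -575 - 12 = -587$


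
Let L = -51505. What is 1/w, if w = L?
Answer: -1/51505 ≈ -1.9416e-5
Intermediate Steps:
w = -51505
1/w = 1/(-51505) = -1/51505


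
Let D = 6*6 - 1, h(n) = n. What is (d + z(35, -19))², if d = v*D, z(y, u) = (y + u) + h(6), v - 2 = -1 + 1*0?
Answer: 3249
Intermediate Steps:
v = 1 (v = 2 + (-1 + 1*0) = 2 + (-1 + 0) = 2 - 1 = 1)
D = 35 (D = 36 - 1 = 35)
z(y, u) = 6 + u + y (z(y, u) = (y + u) + 6 = (u + y) + 6 = 6 + u + y)
d = 35 (d = 1*35 = 35)
(d + z(35, -19))² = (35 + (6 - 19 + 35))² = (35 + 22)² = 57² = 3249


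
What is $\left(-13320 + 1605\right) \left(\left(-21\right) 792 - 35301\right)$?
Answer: $608395095$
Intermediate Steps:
$\left(-13320 + 1605\right) \left(\left(-21\right) 792 - 35301\right) = - 11715 \left(-16632 - 35301\right) = \left(-11715\right) \left(-51933\right) = 608395095$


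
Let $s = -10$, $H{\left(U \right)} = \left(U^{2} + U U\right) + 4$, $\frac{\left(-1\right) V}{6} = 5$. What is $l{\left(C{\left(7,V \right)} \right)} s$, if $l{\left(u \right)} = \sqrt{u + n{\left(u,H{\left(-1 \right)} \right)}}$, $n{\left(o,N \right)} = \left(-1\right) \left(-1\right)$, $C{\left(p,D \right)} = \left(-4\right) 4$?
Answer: $- 10 i \sqrt{15} \approx - 38.73 i$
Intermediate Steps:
$V = -30$ ($V = \left(-6\right) 5 = -30$)
$H{\left(U \right)} = 4 + 2 U^{2}$ ($H{\left(U \right)} = \left(U^{2} + U^{2}\right) + 4 = 2 U^{2} + 4 = 4 + 2 U^{2}$)
$C{\left(p,D \right)} = -16$
$n{\left(o,N \right)} = 1$
$l{\left(u \right)} = \sqrt{1 + u}$ ($l{\left(u \right)} = \sqrt{u + 1} = \sqrt{1 + u}$)
$l{\left(C{\left(7,V \right)} \right)} s = \sqrt{1 - 16} \left(-10\right) = \sqrt{-15} \left(-10\right) = i \sqrt{15} \left(-10\right) = - 10 i \sqrt{15}$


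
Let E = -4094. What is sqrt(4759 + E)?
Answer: sqrt(665) ≈ 25.788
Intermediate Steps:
sqrt(4759 + E) = sqrt(4759 - 4094) = sqrt(665)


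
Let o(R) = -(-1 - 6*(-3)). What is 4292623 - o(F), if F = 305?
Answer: 4292640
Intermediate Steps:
o(R) = -17 (o(R) = -(-1 + 18) = -1*17 = -17)
4292623 - o(F) = 4292623 - 1*(-17) = 4292623 + 17 = 4292640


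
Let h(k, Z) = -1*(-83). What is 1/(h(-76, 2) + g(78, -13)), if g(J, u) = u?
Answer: 1/70 ≈ 0.014286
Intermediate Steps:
h(k, Z) = 83
1/(h(-76, 2) + g(78, -13)) = 1/(83 - 13) = 1/70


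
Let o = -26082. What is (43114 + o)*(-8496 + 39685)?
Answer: 531211048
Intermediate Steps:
(43114 + o)*(-8496 + 39685) = (43114 - 26082)*(-8496 + 39685) = 17032*31189 = 531211048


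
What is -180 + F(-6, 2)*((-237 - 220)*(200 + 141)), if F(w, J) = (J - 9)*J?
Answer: 2181538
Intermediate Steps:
F(w, J) = J*(-9 + J) (F(w, J) = (-9 + J)*J = J*(-9 + J))
-180 + F(-6, 2)*((-237 - 220)*(200 + 141)) = -180 + (2*(-9 + 2))*((-237 - 220)*(200 + 141)) = -180 + (2*(-7))*(-457*341) = -180 - 14*(-155837) = -180 + 2181718 = 2181538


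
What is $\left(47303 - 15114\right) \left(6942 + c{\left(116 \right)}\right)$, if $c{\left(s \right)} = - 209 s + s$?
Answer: $-553200154$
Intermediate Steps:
$c{\left(s \right)} = - 208 s$
$\left(47303 - 15114\right) \left(6942 + c{\left(116 \right)}\right) = \left(47303 - 15114\right) \left(6942 - 24128\right) = 32189 \left(6942 - 24128\right) = 32189 \left(-17186\right) = -553200154$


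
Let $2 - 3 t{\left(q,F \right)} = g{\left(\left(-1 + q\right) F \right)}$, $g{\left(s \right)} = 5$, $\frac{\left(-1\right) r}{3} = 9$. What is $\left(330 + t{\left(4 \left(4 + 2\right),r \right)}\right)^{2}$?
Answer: $108241$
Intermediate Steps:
$r = -27$ ($r = \left(-3\right) 9 = -27$)
$t{\left(q,F \right)} = -1$ ($t{\left(q,F \right)} = \frac{2}{3} - \frac{5}{3} = -1$)
$\left(330 + t{\left(4 \left(4 + 2\right),r \right)}\right)^{2} = \left(330 - 1\right)^{2} = 329^{2} = 108241$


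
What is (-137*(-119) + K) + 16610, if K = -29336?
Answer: 3577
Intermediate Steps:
(-137*(-119) + K) + 16610 = (-137*(-119) - 29336) + 16610 = (16303 - 29336) + 16610 = -13033 + 16610 = 3577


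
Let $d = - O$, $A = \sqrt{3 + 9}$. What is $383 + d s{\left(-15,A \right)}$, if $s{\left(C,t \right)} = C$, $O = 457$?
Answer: $7238$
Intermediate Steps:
$A = 2 \sqrt{3}$ ($A = \sqrt{12} = 2 \sqrt{3} \approx 3.4641$)
$d = -457$ ($d = \left(-1\right) 457 = -457$)
$383 + d s{\left(-15,A \right)} = 383 - -6855 = 383 + 6855 = 7238$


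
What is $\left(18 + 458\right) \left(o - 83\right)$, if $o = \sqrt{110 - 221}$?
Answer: $-39508 + 476 i \sqrt{111} \approx -39508.0 + 5015.0 i$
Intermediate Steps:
$o = i \sqrt{111}$ ($o = \sqrt{-111} = i \sqrt{111} \approx 10.536 i$)
$\left(18 + 458\right) \left(o - 83\right) = \left(18 + 458\right) \left(i \sqrt{111} - 83\right) = 476 \left(-83 + i \sqrt{111}\right) = -39508 + 476 i \sqrt{111}$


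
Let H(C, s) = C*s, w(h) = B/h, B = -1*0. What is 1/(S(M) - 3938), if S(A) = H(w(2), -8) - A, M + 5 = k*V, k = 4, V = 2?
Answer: -1/3941 ≈ -0.00025374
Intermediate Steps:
B = 0
w(h) = 0 (w(h) = 0/h = 0)
M = 3 (M = -5 + 4*2 = -5 + 8 = 3)
S(A) = -A (S(A) = 0*(-8) - A = 0 - A = -A)
1/(S(M) - 3938) = 1/(-1*3 - 3938) = 1/(-3 - 3938) = 1/(-3941) = -1/3941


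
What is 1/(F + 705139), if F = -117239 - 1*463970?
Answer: 1/123930 ≈ 8.0691e-6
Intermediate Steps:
F = -581209 (F = -117239 - 463970 = -581209)
1/(F + 705139) = 1/(-581209 + 705139) = 1/123930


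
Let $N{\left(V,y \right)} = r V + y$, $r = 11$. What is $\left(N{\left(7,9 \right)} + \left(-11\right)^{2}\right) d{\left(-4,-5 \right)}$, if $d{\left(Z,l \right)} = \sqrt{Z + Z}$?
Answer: $414 i \sqrt{2} \approx 585.48 i$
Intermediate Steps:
$N{\left(V,y \right)} = y + 11 V$ ($N{\left(V,y \right)} = 11 V + y = y + 11 V$)
$d{\left(Z,l \right)} = \sqrt{2} \sqrt{Z}$ ($d{\left(Z,l \right)} = \sqrt{2 Z} = \sqrt{2} \sqrt{Z}$)
$\left(N{\left(7,9 \right)} + \left(-11\right)^{2}\right) d{\left(-4,-5 \right)} = \left(\left(9 + 11 \cdot 7\right) + \left(-11\right)^{2}\right) \sqrt{2} \sqrt{-4} = \left(\left(9 + 77\right) + 121\right) \sqrt{2} \cdot 2 i = \left(86 + 121\right) 2 i \sqrt{2} = 207 \cdot 2 i \sqrt{2} = 414 i \sqrt{2}$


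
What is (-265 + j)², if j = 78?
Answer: 34969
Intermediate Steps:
(-265 + j)² = (-265 + 78)² = (-187)² = 34969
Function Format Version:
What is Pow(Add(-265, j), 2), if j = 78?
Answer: 34969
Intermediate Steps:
Pow(Add(-265, j), 2) = Pow(Add(-265, 78), 2) = Pow(-187, 2) = 34969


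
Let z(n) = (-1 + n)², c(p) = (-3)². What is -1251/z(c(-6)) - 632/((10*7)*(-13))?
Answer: -548981/29120 ≈ -18.852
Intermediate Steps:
c(p) = 9
-1251/z(c(-6)) - 632/((10*7)*(-13)) = -1251/(-1 + 9)² - 632/((10*7)*(-13)) = -1251/(8²) - 632/(70*(-13)) = -1251/64 - 632/(-910) = -1251*1/64 - 632*(-1/910) = -1251/64 + 316/455 = -548981/29120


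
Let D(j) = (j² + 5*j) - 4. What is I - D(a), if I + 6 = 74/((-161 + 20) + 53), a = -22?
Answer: -16581/44 ≈ -376.84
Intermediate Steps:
D(j) = -4 + j² + 5*j
I = -301/44 (I = -6 + 74/((-161 + 20) + 53) = -6 + 74/(-141 + 53) = -6 + 74/(-88) = -6 + 74*(-1/88) = -6 - 37/44 = -301/44 ≈ -6.8409)
I - D(a) = -301/44 - (-4 + (-22)² + 5*(-22)) = -301/44 - (-4 + 484 - 110) = -301/44 - 1*370 = -301/44 - 370 = -16581/44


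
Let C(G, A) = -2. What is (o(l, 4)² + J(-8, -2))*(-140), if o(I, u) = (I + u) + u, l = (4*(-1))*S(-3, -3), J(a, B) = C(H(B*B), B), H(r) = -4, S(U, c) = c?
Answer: -55720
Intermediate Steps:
J(a, B) = -2
l = 12 (l = (4*(-1))*(-3) = -4*(-3) = 12)
o(I, u) = I + 2*u
(o(l, 4)² + J(-8, -2))*(-140) = ((12 + 2*4)² - 2)*(-140) = ((12 + 8)² - 2)*(-140) = (20² - 2)*(-140) = (400 - 2)*(-140) = 398*(-140) = -55720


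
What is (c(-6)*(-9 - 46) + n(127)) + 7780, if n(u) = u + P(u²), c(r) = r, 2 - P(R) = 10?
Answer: 8229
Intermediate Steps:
P(R) = -8 (P(R) = 2 - 1*10 = 2 - 10 = -8)
n(u) = -8 + u (n(u) = u - 8 = -8 + u)
(c(-6)*(-9 - 46) + n(127)) + 7780 = (-6*(-9 - 46) + (-8 + 127)) + 7780 = (-6*(-55) + 119) + 7780 = (330 + 119) + 7780 = 449 + 7780 = 8229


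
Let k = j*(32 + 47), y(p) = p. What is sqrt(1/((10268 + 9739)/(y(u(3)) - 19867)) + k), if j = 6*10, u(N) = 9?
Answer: sqrt(23418890534)/2223 ≈ 68.840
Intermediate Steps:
j = 60
k = 4740 (k = 60*(32 + 47) = 60*79 = 4740)
sqrt(1/((10268 + 9739)/(y(u(3)) - 19867)) + k) = sqrt(1/((10268 + 9739)/(9 - 19867)) + 4740) = sqrt(1/(20007/(-19858)) + 4740) = sqrt(1/(20007*(-1/19858)) + 4740) = sqrt(1/(-20007/19858) + 4740) = sqrt(-19858/20007 + 4740) = sqrt(94813322/20007) = sqrt(23418890534)/2223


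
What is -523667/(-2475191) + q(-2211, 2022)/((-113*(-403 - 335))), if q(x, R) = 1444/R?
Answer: 22076425214840/104343327557397 ≈ 0.21157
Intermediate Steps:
-523667/(-2475191) + q(-2211, 2022)/((-113*(-403 - 335))) = -523667/(-2475191) + (1444/2022)/((-113*(-403 - 335))) = -523667*(-1/2475191) + (1444*(1/2022))/((-113*(-738))) = 523667/2475191 + (722/1011)/83394 = 523667/2475191 + (722/1011)*(1/83394) = 523667/2475191 + 361/42155667 = 22076425214840/104343327557397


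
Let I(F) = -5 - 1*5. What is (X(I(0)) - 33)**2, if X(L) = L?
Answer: 1849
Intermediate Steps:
I(F) = -10 (I(F) = -5 - 5 = -10)
(X(I(0)) - 33)**2 = (-10 - 33)**2 = (-43)**2 = 1849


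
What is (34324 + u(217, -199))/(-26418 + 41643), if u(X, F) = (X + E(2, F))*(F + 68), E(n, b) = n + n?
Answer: 1791/5075 ≈ 0.35291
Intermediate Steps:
E(n, b) = 2*n
u(X, F) = (4 + X)*(68 + F) (u(X, F) = (X + 2*2)*(F + 68) = (X + 4)*(68 + F) = (4 + X)*(68 + F))
(34324 + u(217, -199))/(-26418 + 41643) = (34324 + (272 + 4*(-199) + 68*217 - 199*217))/(-26418 + 41643) = (34324 + (272 - 796 + 14756 - 43183))/15225 = (34324 - 28951)*(1/15225) = 5373*(1/15225) = 1791/5075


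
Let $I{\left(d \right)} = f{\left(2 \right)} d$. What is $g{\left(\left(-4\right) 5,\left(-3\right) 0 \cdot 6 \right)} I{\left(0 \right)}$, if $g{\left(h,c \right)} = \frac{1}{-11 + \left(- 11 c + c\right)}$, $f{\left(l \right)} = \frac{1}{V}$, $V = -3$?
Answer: $0$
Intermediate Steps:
$f{\left(l \right)} = - \frac{1}{3}$ ($f{\left(l \right)} = \frac{1}{-3} = - \frac{1}{3}$)
$I{\left(d \right)} = - \frac{d}{3}$
$g{\left(h,c \right)} = \frac{1}{-11 - 10 c}$
$g{\left(\left(-4\right) 5,\left(-3\right) 0 \cdot 6 \right)} I{\left(0 \right)} = - \frac{1}{11 + 10 \left(-3\right) 0 \cdot 6} \left(\left(- \frac{1}{3}\right) 0\right) = - \frac{1}{11 + 10 \cdot 0 \cdot 6} \cdot 0 = - \frac{1}{11 + 10 \cdot 0} \cdot 0 = - \frac{1}{11 + 0} \cdot 0 = - \frac{1}{11} \cdot 0 = \left(-1\right) \frac{1}{11} \cdot 0 = \left(- \frac{1}{11}\right) 0 = 0$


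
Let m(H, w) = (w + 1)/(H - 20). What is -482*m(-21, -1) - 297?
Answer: -297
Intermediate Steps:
m(H, w) = (1 + w)/(-20 + H)
-482*m(-21, -1) - 297 = -482*(1 - 1)/(-20 - 21) - 297 = -482*0/(-41) - 297 = -(-482)*0/41 - 297 = -482*0 - 297 = 0 - 297 = -297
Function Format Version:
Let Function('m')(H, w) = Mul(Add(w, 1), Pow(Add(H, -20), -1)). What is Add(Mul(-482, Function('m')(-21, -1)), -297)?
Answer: -297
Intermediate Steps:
Function('m')(H, w) = Mul(Pow(Add(-20, H), -1), Add(1, w)) (Function('m')(H, w) = Mul(Add(1, w), Pow(Add(-20, H), -1)) = Mul(Pow(Add(-20, H), -1), Add(1, w)))
Add(Mul(-482, Function('m')(-21, -1)), -297) = Add(Mul(-482, Mul(Pow(Add(-20, -21), -1), Add(1, -1))), -297) = Add(Mul(-482, Mul(Pow(-41, -1), 0)), -297) = Add(Mul(-482, Mul(Rational(-1, 41), 0)), -297) = Add(Mul(-482, 0), -297) = Add(0, -297) = -297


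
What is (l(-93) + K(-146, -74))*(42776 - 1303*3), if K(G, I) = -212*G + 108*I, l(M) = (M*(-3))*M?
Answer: -116095729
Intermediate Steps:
l(M) = -3*M² (l(M) = (-3*M)*M = -3*M²)
(l(-93) + K(-146, -74))*(42776 - 1303*3) = (-3*(-93)² + (-212*(-146) + 108*(-74)))*(42776 - 1303*3) = (-3*8649 + (30952 - 7992))*(42776 - 3909) = (-25947 + 22960)*38867 = -2987*38867 = -116095729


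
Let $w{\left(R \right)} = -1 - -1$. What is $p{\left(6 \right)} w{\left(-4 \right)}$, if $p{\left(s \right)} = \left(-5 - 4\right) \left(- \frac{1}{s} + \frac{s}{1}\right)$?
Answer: $0$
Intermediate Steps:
$w{\left(R \right)} = 0$ ($w{\left(R \right)} = -1 + 1 = 0$)
$p{\left(s \right)} = - 9 s + \frac{9}{s}$ ($p{\left(s \right)} = - 9 \left(- \frac{1}{s} + s 1\right) = - 9 \left(- \frac{1}{s} + s\right) = - 9 \left(s - \frac{1}{s}\right) = - 9 s + \frac{9}{s}$)
$p{\left(6 \right)} w{\left(-4 \right)} = \left(\left(-9\right) 6 + \frac{9}{6}\right) 0 = \left(-54 + 9 \cdot \frac{1}{6}\right) 0 = \left(-54 + \frac{3}{2}\right) 0 = \left(- \frac{105}{2}\right) 0 = 0$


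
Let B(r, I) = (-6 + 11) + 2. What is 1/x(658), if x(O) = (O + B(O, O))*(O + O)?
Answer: 1/875140 ≈ 1.1427e-6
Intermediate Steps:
B(r, I) = 7 (B(r, I) = 5 + 2 = 7)
x(O) = 2*O*(7 + O) (x(O) = (O + 7)*(O + O) = (7 + O)*(2*O) = 2*O*(7 + O))
1/x(658) = 1/(2*658*(7 + 658)) = 1/(2*658*665) = 1/875140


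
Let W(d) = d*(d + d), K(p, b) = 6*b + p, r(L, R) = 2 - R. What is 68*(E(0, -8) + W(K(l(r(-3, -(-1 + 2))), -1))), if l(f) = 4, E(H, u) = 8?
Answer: 1088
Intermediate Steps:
K(p, b) = p + 6*b
W(d) = 2*d² (W(d) = d*(2*d) = 2*d²)
68*(E(0, -8) + W(K(l(r(-3, -(-1 + 2))), -1))) = 68*(8 + 2*(4 + 6*(-1))²) = 68*(8 + 2*(4 - 6)²) = 68*(8 + 2*(-2)²) = 68*(8 + 2*4) = 68*(8 + 8) = 68*16 = 1088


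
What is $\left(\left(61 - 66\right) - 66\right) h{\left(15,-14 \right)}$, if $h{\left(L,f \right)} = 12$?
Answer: $-852$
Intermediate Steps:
$\left(\left(61 - 66\right) - 66\right) h{\left(15,-14 \right)} = \left(\left(61 - 66\right) - 66\right) 12 = \left(-5 - 66\right) 12 = \left(-71\right) 12 = -852$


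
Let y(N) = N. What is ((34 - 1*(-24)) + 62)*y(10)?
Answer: 1200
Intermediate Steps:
((34 - 1*(-24)) + 62)*y(10) = ((34 - 1*(-24)) + 62)*10 = ((34 + 24) + 62)*10 = (58 + 62)*10 = 120*10 = 1200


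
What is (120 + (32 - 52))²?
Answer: 10000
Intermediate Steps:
(120 + (32 - 52))² = (120 - 20)² = 100² = 10000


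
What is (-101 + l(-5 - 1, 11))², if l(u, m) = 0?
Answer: 10201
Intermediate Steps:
(-101 + l(-5 - 1, 11))² = (-101 + 0)² = (-101)² = 10201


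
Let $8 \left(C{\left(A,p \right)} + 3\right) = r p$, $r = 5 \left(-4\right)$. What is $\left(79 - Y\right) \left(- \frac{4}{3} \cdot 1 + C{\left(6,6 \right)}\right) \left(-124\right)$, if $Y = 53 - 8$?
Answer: $\frac{244528}{3} \approx 81509.0$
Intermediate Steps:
$Y = 45$ ($Y = 53 - 8 = 45$)
$r = -20$
$C{\left(A,p \right)} = -3 - \frac{5 p}{2}$ ($C{\left(A,p \right)} = -3 + \frac{\left(-20\right) p}{8} = -3 - \frac{5 p}{2}$)
$\left(79 - Y\right) \left(- \frac{4}{3} \cdot 1 + C{\left(6,6 \right)}\right) \left(-124\right) = \left(79 - 45\right) \left(- \frac{4}{3} \cdot 1 - 18\right) \left(-124\right) = \left(79 - 45\right) \left(\left(-4\right) \frac{1}{3} \cdot 1 - 18\right) \left(-124\right) = 34 \left(\left(- \frac{4}{3}\right) 1 - 18\right) \left(-124\right) = 34 \left(- \frac{4}{3} - 18\right) \left(-124\right) = 34 \left(- \frac{58}{3}\right) \left(-124\right) = \left(- \frac{1972}{3}\right) \left(-124\right) = \frac{244528}{3}$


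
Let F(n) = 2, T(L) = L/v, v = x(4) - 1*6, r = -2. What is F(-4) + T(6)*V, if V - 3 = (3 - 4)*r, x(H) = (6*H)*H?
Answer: 7/3 ≈ 2.3333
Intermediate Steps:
x(H) = 6*H²
v = 90 (v = 6*4² - 1*6 = 6*16 - 6 = 96 - 6 = 90)
V = 5 (V = 3 + (3 - 4)*(-2) = 3 - 1*(-2) = 3 + 2 = 5)
T(L) = L/90
F(-4) + T(6)*V = 2 + ((1/90)*6)*5 = 2 + (1/15)*5 = 2 + ⅓ = 7/3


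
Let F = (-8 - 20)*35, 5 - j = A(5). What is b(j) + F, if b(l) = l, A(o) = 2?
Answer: -977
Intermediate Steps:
j = 3 (j = 5 - 1*2 = 5 - 2 = 3)
F = -980 (F = -28*35 = -980)
b(j) + F = 3 - 980 = -977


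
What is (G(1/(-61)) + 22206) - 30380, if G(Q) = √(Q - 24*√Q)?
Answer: -8174 + √(-61 - 1464*I*√61)/61 ≈ -8172.8 - 1.2428*I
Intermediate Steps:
(G(1/(-61)) + 22206) - 30380 = (√(1/(-61) - 24*I*√61/61) + 22206) - 30380 = (√(-1/61 - 24*I*√61/61) + 22206) - 30380 = (22206 + √(-1/61 - 24*I*√61/61)) - 30380 = -8174 + √(-1/61 - 24*I*√61/61)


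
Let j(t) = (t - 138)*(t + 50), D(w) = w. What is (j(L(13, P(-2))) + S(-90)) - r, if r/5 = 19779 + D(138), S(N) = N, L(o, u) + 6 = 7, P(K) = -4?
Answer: -106662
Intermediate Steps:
L(o, u) = 1 (L(o, u) = -6 + 7 = 1)
j(t) = (-138 + t)*(50 + t)
r = 99585 (r = 5*(19779 + 138) = 5*19917 = 99585)
(j(L(13, P(-2))) + S(-90)) - r = ((-6900 + 1**2 - 88*1) - 90) - 1*99585 = ((-6900 + 1 - 88) - 90) - 99585 = (-6987 - 90) - 99585 = -7077 - 99585 = -106662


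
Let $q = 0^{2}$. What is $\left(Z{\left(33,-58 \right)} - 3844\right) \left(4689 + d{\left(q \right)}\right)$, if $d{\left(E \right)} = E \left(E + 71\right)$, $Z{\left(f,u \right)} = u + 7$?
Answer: $-18263655$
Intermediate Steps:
$Z{\left(f,u \right)} = 7 + u$
$q = 0$
$d{\left(E \right)} = E \left(71 + E\right)$
$\left(Z{\left(33,-58 \right)} - 3844\right) \left(4689 + d{\left(q \right)}\right) = \left(\left(7 - 58\right) - 3844\right) \left(4689 + 0 \left(71 + 0\right)\right) = \left(-51 - 3844\right) \left(4689 + 0 \cdot 71\right) = - 3895 \left(4689 + 0\right) = \left(-3895\right) 4689 = -18263655$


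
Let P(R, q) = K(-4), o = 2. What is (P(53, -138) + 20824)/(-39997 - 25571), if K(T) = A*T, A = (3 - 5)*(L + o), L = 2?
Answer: -869/2732 ≈ -0.31808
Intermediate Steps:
A = -8 (A = (3 - 5)*(2 + 2) = -2*4 = -8)
K(T) = -8*T
P(R, q) = 32 (P(R, q) = -8*(-4) = 32)
(P(53, -138) + 20824)/(-39997 - 25571) = (32 + 20824)/(-39997 - 25571) = 20856/(-65568) = 20856*(-1/65568) = -869/2732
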